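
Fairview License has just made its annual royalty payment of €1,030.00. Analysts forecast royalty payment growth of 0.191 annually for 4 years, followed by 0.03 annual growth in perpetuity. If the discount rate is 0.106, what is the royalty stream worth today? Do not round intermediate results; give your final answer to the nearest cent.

D_1 = 1226.73000
D_2 = 1461.03543
D_3 = 1740.09320
D_4 = 2072.45100
Terminal value at year 4: TV = D_4×(1+g_2)/(r−g_2) = 2134.62453/0.076 = 28087.16484
P_0 = D_1/(1+r)^1 + D_2/(1+r)^2 + D_3/(1+r)^3 + D_4/(1+r)^4 + TV/(1+r)^4
    = 1109.15913 + 1194.40192 + 1286.19592 + 1385.04461 + 18770.99937 = 23745.80096

€23745.80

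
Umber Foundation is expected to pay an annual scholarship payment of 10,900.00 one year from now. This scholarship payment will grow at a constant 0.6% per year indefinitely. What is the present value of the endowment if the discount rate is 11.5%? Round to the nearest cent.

Growing perpetuity: P = D₁ / (r − g) = 10,900.0000 / (0.115 − 0.006) = 100,000.00

100000.00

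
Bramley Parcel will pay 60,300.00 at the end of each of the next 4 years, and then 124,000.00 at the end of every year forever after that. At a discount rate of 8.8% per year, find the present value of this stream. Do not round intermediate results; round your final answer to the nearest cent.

PV of 4-year annuity: 60,300.00 × [1 − (1+0.088)^−4] / 0.088 = 196215.78841
Perpetuity value at year 4: 124,000.00 / 0.088 = 1409090.90909
PV of perpetuity: 1409090.90909 / (1+0.088)^4 = 1005595.75547
Total PV = 196215.78841 + 1005595.75547 = 1201811.54388

1201811.54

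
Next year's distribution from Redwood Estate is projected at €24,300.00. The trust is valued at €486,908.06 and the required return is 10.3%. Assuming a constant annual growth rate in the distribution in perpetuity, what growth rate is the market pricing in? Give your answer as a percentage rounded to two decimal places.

5.31%

P = D₁/(r−g) ⇒ g = r − D₁/P = 0.103 − €24,300.00/€486,908.06 = 0.053093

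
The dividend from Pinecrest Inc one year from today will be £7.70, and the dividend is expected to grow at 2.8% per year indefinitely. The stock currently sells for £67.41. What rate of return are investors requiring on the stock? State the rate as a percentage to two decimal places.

14.22%

P = D₁/(r − g) ⇒ r = D₁/P + g = £7.7000/£67.41 + 0.028 = 0.114226 + 0.028 = 0.142226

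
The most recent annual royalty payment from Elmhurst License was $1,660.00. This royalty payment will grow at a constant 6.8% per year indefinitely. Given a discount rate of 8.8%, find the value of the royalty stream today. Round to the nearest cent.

$88644.00

D₁ = D₀ × (1 + g) = $1,660.00 × 1.068 = $1,772.8800
Growing perpetuity: P = D₁ / (r − g) = $1,772.8800 / (0.088 − 0.068) = $88,644.00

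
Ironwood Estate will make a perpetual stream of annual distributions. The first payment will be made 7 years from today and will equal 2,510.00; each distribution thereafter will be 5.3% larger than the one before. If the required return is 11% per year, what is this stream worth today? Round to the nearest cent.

23542.96

Value at end of year 6: C₁ / (r − g) = 2,510.00 / (0.11 − 0.053) = 44,035.0877
Discount to today: PV = 44,035.0877 / (1 + 0.11)^6 = 44,035.0877 / 1.870415 = 23,542.96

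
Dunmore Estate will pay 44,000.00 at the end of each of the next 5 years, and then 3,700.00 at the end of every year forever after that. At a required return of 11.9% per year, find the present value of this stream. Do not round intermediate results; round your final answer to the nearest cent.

176725.53

PV of 5-year annuity: 44,000.00 × [1 − (1+0.119)^−5] / 0.119 = 159003.86830
Perpetuity value at year 5: 3,700.00 / 0.119 = 31092.43697
PV of perpetuity: 31092.43697 / (1+0.119)^5 = 17721.65714
Total PV = 159003.86830 + 17721.65714 = 176725.52544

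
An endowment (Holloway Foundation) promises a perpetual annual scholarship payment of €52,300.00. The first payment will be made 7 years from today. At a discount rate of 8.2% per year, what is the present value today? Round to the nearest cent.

€397488.23

Value at end of year 6: C / r = €52,300.00 / 0.082 = €637,804.8780
Discount to today: PV = €637,804.8780 / (1 + 0.082)^6 = €637,804.8780 / 1.604588 = €397,488.23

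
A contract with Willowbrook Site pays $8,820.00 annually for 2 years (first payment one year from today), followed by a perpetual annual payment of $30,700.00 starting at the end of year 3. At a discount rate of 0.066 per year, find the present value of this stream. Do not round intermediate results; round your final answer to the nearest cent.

$425371.66

PV of 2-year annuity: $8,820.00 × [1 − (1+0.066)^−2] / 0.066 = 16035.57336
Perpetuity value at year 2: $30,700.00 / 0.066 = 465151.51515
PV of perpetuity: 465151.51515 / (1+0.066)^2 = 409336.08407
Total PV = 16035.57336 + 409336.08407 = 425371.65743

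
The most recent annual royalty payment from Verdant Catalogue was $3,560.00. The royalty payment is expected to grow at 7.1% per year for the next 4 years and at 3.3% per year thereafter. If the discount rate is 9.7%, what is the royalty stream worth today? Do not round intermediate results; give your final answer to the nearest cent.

D_1 = 3812.76000
D_2 = 4083.46596
D_3 = 4373.39204
D_4 = 4683.90288
Terminal value at year 4: TV = D_4×(1+g_2)/(r−g_2) = 4838.47167/0.064 = 75601.11989
P_0 = D_1/(1+r)^1 + D_2/(1+r)^2 + D_3/(1+r)^3 + D_4/(1+r)^4 + TV/(1+r)^4
    = 3475.62443 + 3393.24865 + 3312.82525 + 3234.30797 + 52203.75208 = 65619.75838

$65619.76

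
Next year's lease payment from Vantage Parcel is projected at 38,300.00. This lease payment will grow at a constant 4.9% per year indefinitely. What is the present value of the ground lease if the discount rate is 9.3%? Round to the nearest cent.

870454.55

Growing perpetuity: P = D₁ / (r − g) = 38,300.0000 / (0.093 − 0.049) = 870,454.55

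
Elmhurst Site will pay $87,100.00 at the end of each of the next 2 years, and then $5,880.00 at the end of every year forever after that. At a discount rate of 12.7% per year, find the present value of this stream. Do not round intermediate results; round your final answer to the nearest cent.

PV of 2-year annuity: $87,100.00 × [1 − (1+0.127)^−2] / 0.127 = 145860.53858
Perpetuity value at year 2: $5,880.00 / 0.127 = 46299.21260
PV of perpetuity: 46299.21260 / (1+0.127)^2 = 36452.37027
Total PV = 145860.53858 + 36452.37027 = 182312.90885

$182312.91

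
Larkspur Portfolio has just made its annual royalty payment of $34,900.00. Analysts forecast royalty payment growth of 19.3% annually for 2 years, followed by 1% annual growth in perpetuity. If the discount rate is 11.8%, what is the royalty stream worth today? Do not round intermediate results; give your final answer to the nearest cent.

$448618.94

D_1 = 41635.70000
D_2 = 49671.39010
Terminal value at year 2: TV = D_2×(1+g_2)/(r−g_2) = 50168.10400/0.108 = 464519.48149
P_0 = D_1/(1+r)^1 + D_2/(1+r)^2 + TV/(1+r)^2
    = 37241.23435 + 39739.52824 + 371638.18079 = 448618.94338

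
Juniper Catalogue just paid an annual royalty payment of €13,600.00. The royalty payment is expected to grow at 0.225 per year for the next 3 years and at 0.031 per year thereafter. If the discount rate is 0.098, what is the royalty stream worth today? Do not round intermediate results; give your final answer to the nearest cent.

D_1 = 16660.00000
D_2 = 20408.50000
D_3 = 25000.41250
Terminal value at year 3: TV = D_3×(1+g_2)/(r−g_2) = 25775.42529/0.067 = 384707.84011
P_0 = D_1/(1+r)^1 + D_2/(1+r)^2 + D_3/(1+r)^3 + TV/(1+r)^3
    = 15173.04189 + 16928.02944 + 18886.00734 + 290619.00847 = 341606.08714

€341606.09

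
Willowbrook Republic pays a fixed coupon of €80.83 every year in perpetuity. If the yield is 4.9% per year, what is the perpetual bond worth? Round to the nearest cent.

€1649.59

Level perpetuity: PV = C / r = €80.83 / 0.049 = €1,649.59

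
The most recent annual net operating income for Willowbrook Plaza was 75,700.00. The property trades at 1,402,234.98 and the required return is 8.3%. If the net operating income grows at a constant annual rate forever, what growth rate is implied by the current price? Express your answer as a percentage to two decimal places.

2.75%

P = D₀(1+g)/(r−g) ⇒ P(r−g) = D₀(1+g) ⇒ g(P+D₀) = P·r − D₀
g = (P·r − D₀)/(P + D₀) = (1,402,234.98×0.083 − 75,700.00) / (1,402,234.98 + 75,700.00) = 0.027529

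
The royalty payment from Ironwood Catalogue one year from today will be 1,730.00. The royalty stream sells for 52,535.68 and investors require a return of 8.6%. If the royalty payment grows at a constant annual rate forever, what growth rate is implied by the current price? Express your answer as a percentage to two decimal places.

5.31%

P = D₁/(r−g) ⇒ g = r − D₁/P = 0.086 − 1,730.00/52,535.68 = 0.053070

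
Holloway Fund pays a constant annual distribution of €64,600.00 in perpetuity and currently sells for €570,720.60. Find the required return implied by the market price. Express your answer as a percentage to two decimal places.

11.32%

P = C/r ⇒ r = C/P = €64,600.00/€570,720.60 = 0.113190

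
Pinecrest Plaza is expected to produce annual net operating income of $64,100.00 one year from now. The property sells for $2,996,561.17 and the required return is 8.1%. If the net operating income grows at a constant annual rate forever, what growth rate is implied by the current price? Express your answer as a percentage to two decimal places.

5.96%

P = D₁/(r−g) ⇒ g = r − D₁/P = 0.081 − $64,100.00/$2,996,561.17 = 0.059609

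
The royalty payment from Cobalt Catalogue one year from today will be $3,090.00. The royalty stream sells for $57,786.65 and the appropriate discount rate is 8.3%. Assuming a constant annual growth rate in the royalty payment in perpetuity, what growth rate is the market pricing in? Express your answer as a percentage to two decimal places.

P = D₁/(r−g) ⇒ g = r − D₁/P = 0.083 − $3,090.00/$57,786.65 = 0.029527

2.95%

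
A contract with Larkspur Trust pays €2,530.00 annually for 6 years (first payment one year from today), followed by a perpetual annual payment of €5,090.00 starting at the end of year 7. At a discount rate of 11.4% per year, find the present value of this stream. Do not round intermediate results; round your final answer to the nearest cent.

€33942.61

PV of 6-year annuity: €2,530.00 × [1 − (1+0.114)^−6] / 0.114 = 10581.04936
Perpetuity value at year 6: €5,090.00 / 0.114 = 44649.12281
PV of perpetuity: 44649.12281 / (1+0.114)^6 = 23361.55709
Total PV = 10581.04936 + 23361.55709 = 33942.60646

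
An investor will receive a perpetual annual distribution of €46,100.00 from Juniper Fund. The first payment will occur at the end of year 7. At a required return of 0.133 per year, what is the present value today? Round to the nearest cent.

Value at end of year 6: C / r = €46,100.00 / 0.133 = €346,616.5414
Discount to today: PV = €346,616.5414 / (1 + 0.133)^6 = €346,616.5414 / 2.115336 = €163,858.82

€163858.82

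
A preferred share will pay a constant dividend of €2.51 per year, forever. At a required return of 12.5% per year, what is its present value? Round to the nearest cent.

€20.08

Level perpetuity: PV = C / r = €2.51 / 0.125 = €20.08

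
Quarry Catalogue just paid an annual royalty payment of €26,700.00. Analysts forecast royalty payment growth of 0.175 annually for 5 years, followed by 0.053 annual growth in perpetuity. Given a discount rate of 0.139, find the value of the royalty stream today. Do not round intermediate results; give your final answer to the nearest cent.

€528659.47

D_1 = 31372.50000
D_2 = 36862.68750
D_3 = 43313.65781
D_4 = 50893.54793
D_5 = 59799.91882
Terminal value at year 5: TV = D_5×(1+g_2)/(r−g_2) = 62969.31451/0.086 = 732201.33157
P_0 = D_1/(1+r)^1 + D_2/(1+r)^2 + D_3/(1+r)^3 + D_4/(1+r)^4 + D_5/(1+r)^5 + TV/(1+r)^5
    = 27543.89816 + 28414.46913 + 29312.55595 + 30239.02830 + 31194.78337 + 381954.73123 = 528659.46612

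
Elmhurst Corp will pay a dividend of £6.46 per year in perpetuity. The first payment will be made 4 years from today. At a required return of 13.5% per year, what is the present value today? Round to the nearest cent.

£32.73

Value at end of year 3: C / r = £6.46 / 0.135 = £47.8519
Discount to today: PV = £47.8519 / (1 + 0.135)^3 = £47.8519 / 1.462135 = £32.73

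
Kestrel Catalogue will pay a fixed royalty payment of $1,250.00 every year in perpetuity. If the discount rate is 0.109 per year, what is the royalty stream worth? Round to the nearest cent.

$11467.89

Level perpetuity: PV = C / r = $1,250.00 / 0.109 = $11,467.89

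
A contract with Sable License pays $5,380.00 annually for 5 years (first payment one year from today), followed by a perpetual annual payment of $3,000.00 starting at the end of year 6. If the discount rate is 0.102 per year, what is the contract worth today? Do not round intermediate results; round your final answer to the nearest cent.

$38387.93

PV of 5-year annuity: $5,380.00 × [1 − (1+0.102)^−5] / 0.102 = 20290.65718
Perpetuity value at year 5: $3,000.00 / 0.102 = 29411.76471
PV of perpetuity: 29411.76471 / (1+0.102)^5 = 18097.27186
Total PV = 20290.65718 + 18097.27186 = 38387.92903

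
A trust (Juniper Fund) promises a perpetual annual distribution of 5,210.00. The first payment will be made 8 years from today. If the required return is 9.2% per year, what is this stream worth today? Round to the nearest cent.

Value at end of year 7: C / r = 5,210.00 / 0.092 = 56,630.4348
Discount to today: PV = 56,630.4348 / (1 + 0.092)^7 = 56,630.4348 / 1.851648 = 30,583.80

30583.80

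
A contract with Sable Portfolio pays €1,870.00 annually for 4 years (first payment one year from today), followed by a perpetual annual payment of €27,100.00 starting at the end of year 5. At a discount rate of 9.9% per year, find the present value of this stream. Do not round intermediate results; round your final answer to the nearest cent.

€193588.24

PV of 4-year annuity: €1,870.00 × [1 − (1+0.099)^−4] / 0.099 = 5940.50275
Perpetuity value at year 4: €27,100.00 / 0.099 = 273737.37374
PV of perpetuity: 273737.37374 / (1+0.099)^4 = 187647.73498
Total PV = 5940.50275 + 187647.73498 = 193588.23773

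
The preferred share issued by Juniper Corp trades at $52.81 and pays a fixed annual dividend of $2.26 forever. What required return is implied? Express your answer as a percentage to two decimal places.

4.28%

P = C/r ⇒ r = C/P = $2.26/$52.81 = 0.042795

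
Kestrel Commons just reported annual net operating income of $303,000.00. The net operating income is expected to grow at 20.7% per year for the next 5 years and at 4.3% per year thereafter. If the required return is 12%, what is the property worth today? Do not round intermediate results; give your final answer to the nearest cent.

D_1 = 365721.00000
D_2 = 441425.24700
D_3 = 532800.27313
D_4 = 643089.92967
D_5 = 776209.54511
Terminal value at year 5: TV = D_5×(1+g_2)/(r−g_2) = 809586.55555/0.077 = 10514111.11100
P_0 = D_1/(1+r)^1 + D_2/(1+r)^2 + D_3/(1+r)^3 + D_4/(1+r)^4 + D_5/(1+r)^5 + TV/(1+r)^5
    = 326536.60714 + 351901.50430 + 379236.71044 + 408695.27634 + 440442.14156 + 5965989.00839 = 7872801.24819

$7872801.25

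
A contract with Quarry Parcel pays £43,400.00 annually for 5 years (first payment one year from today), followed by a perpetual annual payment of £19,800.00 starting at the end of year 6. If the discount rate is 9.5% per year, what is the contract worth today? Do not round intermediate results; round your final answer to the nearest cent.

PV of 5-year annuity: £43,400.00 × [1 − (1+0.095)^−5] / 0.095 = 166643.36133
Perpetuity value at year 5: £19,800.00 / 0.095 = 208421.05263
PV of perpetuity: 208421.05263 / (1+0.095)^5 = 132394.81866
Total PV = 166643.36133 + 132394.81866 = 299038.17999

£299038.18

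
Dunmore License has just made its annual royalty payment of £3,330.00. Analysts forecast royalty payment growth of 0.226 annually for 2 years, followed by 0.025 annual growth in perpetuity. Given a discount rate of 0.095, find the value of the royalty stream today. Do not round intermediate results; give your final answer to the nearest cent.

£69028.36

D_1 = 4082.58000
D_2 = 5005.24308
Terminal value at year 2: TV = D_2×(1+g_2)/(r−g_2) = 5130.37416/0.07 = 73291.05939
P_0 = D_1/(1+r)^1 + D_2/(1+r)^2 + TV/(1+r)^2
    = 3728.38356 + 4174.42762 + 61125.54733 = 69028.35851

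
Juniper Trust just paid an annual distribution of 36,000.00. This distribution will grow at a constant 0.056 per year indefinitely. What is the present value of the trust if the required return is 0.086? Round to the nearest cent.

1267200.00

D₁ = D₀ × (1 + g) = 36,000.00 × 1.056 = 38,016.0000
Growing perpetuity: P = D₁ / (r − g) = 38,016.0000 / (0.086 − 0.056) = 1,267,200.00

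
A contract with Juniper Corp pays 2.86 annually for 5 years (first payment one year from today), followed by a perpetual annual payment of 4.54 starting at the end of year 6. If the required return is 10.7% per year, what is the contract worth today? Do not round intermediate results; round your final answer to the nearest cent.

36.17

PV of 5-year annuity: 2.86 × [1 − (1+0.107)^−5] / 0.107 = 10.65052
Perpetuity value at year 5: 4.54 / 0.107 = 42.42991
PV of perpetuity: 42.42991 / (1+0.107)^5 = 25.52313
Total PV = 10.65052 + 25.52313 = 36.17366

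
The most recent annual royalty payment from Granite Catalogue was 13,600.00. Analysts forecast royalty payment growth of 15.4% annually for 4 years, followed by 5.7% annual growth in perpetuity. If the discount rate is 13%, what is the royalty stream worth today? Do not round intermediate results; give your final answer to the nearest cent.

D_1 = 15694.40000
D_2 = 18111.33760
D_3 = 20900.48359
D_4 = 24119.15806
Terminal value at year 4: TV = D_4×(1+g_2)/(r−g_2) = 25493.95007/0.073 = 349232.19278
P_0 = D_1/(1+r)^1 + D_2/(1+r)^2 + D_3/(1+r)^3 + D_4/(1+r)^4 + TV/(1+r)^4
    = 13888.84956 + 14183.83397 + 14485.08354 + 14792.73134 + 214190.64414 = 271541.14255

271541.14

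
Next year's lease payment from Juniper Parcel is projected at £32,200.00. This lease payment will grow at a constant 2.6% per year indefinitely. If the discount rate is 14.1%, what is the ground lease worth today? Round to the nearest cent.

£280000.00

Growing perpetuity: P = D₁ / (r − g) = £32,200.0000 / (0.141 − 0.026) = £280,000.00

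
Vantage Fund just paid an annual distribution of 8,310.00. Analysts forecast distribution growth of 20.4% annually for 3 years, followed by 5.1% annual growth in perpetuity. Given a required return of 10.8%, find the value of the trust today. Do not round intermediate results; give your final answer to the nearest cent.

226107.45

D_1 = 10005.24000
D_2 = 12046.30896
D_3 = 14503.75599
Terminal value at year 3: TV = D_3×(1+g_2)/(r−g_2) = 15243.44754/0.057 = 267428.90427
P_0 = D_1/(1+r)^1 + D_2/(1+r)^2 + D_3/(1+r)^3 + TV/(1+r)^3
    = 9030.00000 + 9812.38267 + 10662.55301 + 196602.51254 = 226107.44822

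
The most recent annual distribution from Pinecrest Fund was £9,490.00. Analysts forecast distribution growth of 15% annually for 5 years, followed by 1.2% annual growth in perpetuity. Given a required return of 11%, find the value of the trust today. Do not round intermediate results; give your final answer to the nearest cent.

£169808.47

D_1 = 10913.50000
D_2 = 12550.52500
D_3 = 14433.10375
D_4 = 16598.06931
D_5 = 19087.77971
Terminal value at year 5: TV = D_5×(1+g_2)/(r−g_2) = 19316.83307/0.098 = 197110.54149
P_0 = D_1/(1+r)^1 + D_2/(1+r)^2 + D_3/(1+r)^3 + D_4/(1+r)^4 + D_5/(1+r)^5 + TV/(1+r)^5
    = 9831.98198 + 10186.28764 + 10553.36107 + 10933.66237 + 11327.66822 + 116975.51262 = 169808.47389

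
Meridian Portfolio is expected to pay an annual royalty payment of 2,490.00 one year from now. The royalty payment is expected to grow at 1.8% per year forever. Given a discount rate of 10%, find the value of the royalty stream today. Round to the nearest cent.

Growing perpetuity: P = D₁ / (r − g) = 2,490.0000 / (0.1 − 0.018) = 30,365.85

30365.85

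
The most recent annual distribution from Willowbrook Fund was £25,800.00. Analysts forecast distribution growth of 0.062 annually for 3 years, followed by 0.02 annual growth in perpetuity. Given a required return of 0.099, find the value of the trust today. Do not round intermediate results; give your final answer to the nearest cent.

£372893.46

D_1 = 27399.60000
D_2 = 29098.37520
D_3 = 30902.47446
Terminal value at year 3: TV = D_3×(1+g_2)/(r−g_2) = 31520.52395/0.079 = 398993.97407
P_0 = D_1/(1+r)^1 + D_2/(1+r)^2 + D_3/(1+r)^3 + TV/(1+r)^3
    = 24931.39217 + 24092.02774 + 23280.92217 + 300589.12167 = 372893.46375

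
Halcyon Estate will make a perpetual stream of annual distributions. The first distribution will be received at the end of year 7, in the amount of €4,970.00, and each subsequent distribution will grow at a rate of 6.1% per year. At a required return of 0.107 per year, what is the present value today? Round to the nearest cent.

€58710.10

Value at end of year 6: C₁ / (r − g) = €4,970.00 / (0.107 − 0.061) = €108,043.4783
Discount to today: PV = €108,043.4783 / (1 + 0.107)^6 = €108,043.4783 / 1.840288 = €58,710.10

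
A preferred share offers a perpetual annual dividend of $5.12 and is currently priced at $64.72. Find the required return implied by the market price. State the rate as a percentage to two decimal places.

7.91%

P = C/r ⇒ r = C/P = $5.12/$64.72 = 0.079110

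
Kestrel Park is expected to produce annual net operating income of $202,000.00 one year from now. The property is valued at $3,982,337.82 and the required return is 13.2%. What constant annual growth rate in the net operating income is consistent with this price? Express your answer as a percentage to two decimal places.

P = D₁/(r−g) ⇒ g = r − D₁/P = 0.132 − $202,000.00/$3,982,337.82 = 0.081276

8.13%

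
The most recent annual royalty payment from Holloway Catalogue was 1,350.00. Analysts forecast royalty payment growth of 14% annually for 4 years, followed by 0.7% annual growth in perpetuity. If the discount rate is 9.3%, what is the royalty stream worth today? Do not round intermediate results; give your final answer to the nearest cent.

24712.99

D_1 = 1539.00000
D_2 = 1754.46000
D_3 = 2000.08440
D_4 = 2280.09622
Terminal value at year 4: TV = D_4×(1+g_2)/(r−g_2) = 2296.05689/0.086 = 26698.33592
P_0 = D_1/(1+r)^1 + D_2/(1+r)^2 + D_3/(1+r)^3 + D_4/(1+r)^4 + TV/(1+r)^4
    = 1408.05124 + 1468.59873 + 1531.74982 + 1597.61646 + 18706.97412 = 24712.99035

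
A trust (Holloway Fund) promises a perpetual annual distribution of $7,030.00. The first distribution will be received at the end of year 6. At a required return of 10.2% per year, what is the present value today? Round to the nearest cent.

Value at end of year 5: C / r = $7,030.00 / 0.102 = $68,921.5686
Discount to today: PV = $68,921.5686 / (1 + 0.102)^5 = $68,921.5686 / 1.625204 = $42,407.94

$42407.94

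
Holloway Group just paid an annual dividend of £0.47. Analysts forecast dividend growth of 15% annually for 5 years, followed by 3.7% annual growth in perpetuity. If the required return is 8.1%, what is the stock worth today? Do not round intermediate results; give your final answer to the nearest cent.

D_1 = 0.54050
D_2 = 0.62157
D_3 = 0.71481
D_4 = 0.82203
D_5 = 0.94534
Terminal value at year 5: TV = D_5×(1+g_2)/(r−g_2) = 0.98032/0.044 = 22.27989
P_0 = D_1/(1+r)^1 + D_2/(1+r)^2 + D_3/(1+r)^3 + D_4/(1+r)^4 + D_5/(1+r)^5 + TV/(1+r)^5
    = 0.50000 + 0.53191 + 0.56587 + 0.60199 + 0.64041 + 15.09332 = 17.93349

£17.93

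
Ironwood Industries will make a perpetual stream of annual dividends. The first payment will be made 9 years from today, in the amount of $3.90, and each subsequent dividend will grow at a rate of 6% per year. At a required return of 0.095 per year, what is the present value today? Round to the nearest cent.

$53.91

Value at end of year 8: C₁ / (r − g) = $3.90 / (0.095 − 0.06) = $111.4286
Discount to today: PV = $111.4286 / (1 + 0.095)^8 = $111.4286 / 2.066869 = $53.91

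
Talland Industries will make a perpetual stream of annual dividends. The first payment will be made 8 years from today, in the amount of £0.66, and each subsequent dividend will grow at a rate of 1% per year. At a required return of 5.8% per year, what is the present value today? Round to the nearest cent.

Value at end of year 7: C₁ / (r − g) = £0.66 / (0.058 − 0.01) = £13.7500
Discount to today: PV = £13.7500 / (1 + 0.058)^7 = £13.7500 / 1.483883 = £9.27

£9.27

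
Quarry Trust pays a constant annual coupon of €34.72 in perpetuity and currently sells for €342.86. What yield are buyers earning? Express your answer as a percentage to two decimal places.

10.13%

P = C/r ⇒ r = C/P = €34.72/€342.86 = 0.101266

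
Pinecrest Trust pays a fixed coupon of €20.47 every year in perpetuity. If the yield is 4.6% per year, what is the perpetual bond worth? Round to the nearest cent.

Level perpetuity: PV = C / r = €20.47 / 0.046 = €445.00

€445.00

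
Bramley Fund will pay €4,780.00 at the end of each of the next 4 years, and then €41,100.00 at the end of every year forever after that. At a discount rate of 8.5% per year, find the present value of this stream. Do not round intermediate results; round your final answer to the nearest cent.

€364559.74

PV of 4-year annuity: €4,780.00 × [1 − (1+0.085)^−4] / 0.085 = 15657.35201
Perpetuity value at year 4: €41,100.00 / 0.085 = 483529.41176
PV of perpetuity: 483529.41176 / (1+0.085)^4 = 348902.38922
Total PV = 15657.35201 + 348902.38922 = 364559.74123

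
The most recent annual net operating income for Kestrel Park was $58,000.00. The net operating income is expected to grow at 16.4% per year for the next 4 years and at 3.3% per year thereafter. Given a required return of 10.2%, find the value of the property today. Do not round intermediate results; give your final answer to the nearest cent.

$1347368.06

D_1 = 67512.00000
D_2 = 78583.96800
D_3 = 91471.73875
D_4 = 106473.10391
Terminal value at year 4: TV = D_4×(1+g_2)/(r−g_2) = 109986.71634/0.069 = 1594010.38169
P_0 = D_1/(1+r)^1 + D_2/(1+r)^2 + D_3/(1+r)^3 + D_4/(1+r)^4 + TV/(1+r)^4
    = 61263.15789 + 64709.90544 + 68350.57162 + 72196.06658 + 1080848.35903 = 1347368.06056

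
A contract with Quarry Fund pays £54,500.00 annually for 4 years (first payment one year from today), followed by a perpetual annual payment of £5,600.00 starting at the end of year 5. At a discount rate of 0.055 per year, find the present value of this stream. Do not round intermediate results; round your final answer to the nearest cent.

PV of 4-year annuity: £54,500.00 × [1 − (1+0.055)^−4] / 0.055 = 191030.68164
Perpetuity value at year 4: £5,600.00 / 0.055 = 101818.18182
PV of perpetuity: 101818.18182 / (1+0.055)^4 = 82189.34114
Total PV = 191030.68164 + 82189.34114 = 273220.02277

£273220.02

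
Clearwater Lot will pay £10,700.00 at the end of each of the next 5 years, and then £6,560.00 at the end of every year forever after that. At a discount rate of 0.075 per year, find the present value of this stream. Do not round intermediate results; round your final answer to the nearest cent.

PV of 5-year annuity: £10,700.00 × [1 − (1+0.075)^−5] / 0.075 = 43290.96845
Perpetuity value at year 5: £6,560.00 / 0.075 = 87466.66667
PV of perpetuity: 87466.66667 / (1+0.075)^5 = 60925.66171
Total PV = 43290.96845 + 60925.66171 = 104216.63016

£104216.63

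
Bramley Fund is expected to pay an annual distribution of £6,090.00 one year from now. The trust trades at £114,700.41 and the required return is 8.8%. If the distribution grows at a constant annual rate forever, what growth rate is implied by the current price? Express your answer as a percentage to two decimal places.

P = D₁/(r−g) ⇒ g = r − D₁/P = 0.088 − £6,090.00/£114,700.41 = 0.034905

3.49%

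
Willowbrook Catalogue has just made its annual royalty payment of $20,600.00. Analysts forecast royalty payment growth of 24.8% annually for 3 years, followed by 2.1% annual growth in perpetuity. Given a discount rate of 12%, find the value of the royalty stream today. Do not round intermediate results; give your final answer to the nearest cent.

D_1 = 25708.80000
D_2 = 32084.58240
D_3 = 40041.55884
Terminal value at year 3: TV = D_3×(1+g_2)/(r−g_2) = 40882.43157/0.099 = 412953.85425
P_0 = D_1/(1+r)^1 + D_2/(1+r)^2 + D_3/(1+r)^3 + TV/(1+r)^3
    = 22954.28571 + 25577.63265 + 28500.79067 + 293932.39671 = 370965.10575

$370965.11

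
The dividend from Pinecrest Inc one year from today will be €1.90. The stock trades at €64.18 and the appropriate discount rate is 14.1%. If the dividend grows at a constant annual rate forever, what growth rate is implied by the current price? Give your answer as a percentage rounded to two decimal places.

11.14%

P = D₁/(r−g) ⇒ g = r − D₁/P = 0.141 − €1.90/€64.18 = 0.111396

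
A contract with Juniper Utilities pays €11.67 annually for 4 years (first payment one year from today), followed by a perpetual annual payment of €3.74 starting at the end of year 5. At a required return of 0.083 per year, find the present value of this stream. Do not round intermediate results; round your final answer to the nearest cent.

€71.15

PV of 4-year annuity: €11.67 × [1 − (1+0.083)^−4] / 0.083 = 38.39581
Perpetuity value at year 4: €3.74 / 0.083 = 45.06024
PV of perpetuity: 45.06024 / (1+0.083)^4 = 32.75516
Total PV = 38.39581 + 32.75516 = 71.15097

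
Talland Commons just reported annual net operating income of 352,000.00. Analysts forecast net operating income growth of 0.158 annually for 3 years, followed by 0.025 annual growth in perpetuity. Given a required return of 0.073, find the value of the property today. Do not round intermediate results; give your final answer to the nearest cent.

10680576.61

D_1 = 407616.00000
D_2 = 472019.32800
D_3 = 546598.38182
Terminal value at year 3: TV = D_3×(1+g_2)/(r−g_2) = 560263.34137/0.048 = 11672152.94520
P_0 = D_1/(1+r)^1 + D_2/(1+r)^2 + D_3/(1+r)^3 + TV/(1+r)^3
    = 379884.43616 + 409977.79783 + 442455.06979 + 9448259.30290 = 10680576.60669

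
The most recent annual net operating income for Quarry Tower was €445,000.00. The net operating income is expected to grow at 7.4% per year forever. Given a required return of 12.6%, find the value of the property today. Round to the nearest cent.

€9190961.54

D₁ = D₀ × (1 + g) = €445,000.00 × 1.074 = €477,930.0000
Growing perpetuity: P = D₁ / (r − g) = €477,930.0000 / (0.126 − 0.074) = €9,190,961.54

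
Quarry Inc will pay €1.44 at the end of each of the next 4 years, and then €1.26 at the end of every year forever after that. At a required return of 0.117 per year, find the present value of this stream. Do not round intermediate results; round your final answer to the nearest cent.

€11.32

PV of 4-year annuity: €1.44 × [1 − (1+0.117)^−4] / 0.117 = 4.40156
Perpetuity value at year 4: €1.26 / 0.117 = 10.76923
PV of perpetuity: 10.76923 / (1+0.117)^4 = 6.91786
Total PV = 4.40156 + 6.91786 = 11.31943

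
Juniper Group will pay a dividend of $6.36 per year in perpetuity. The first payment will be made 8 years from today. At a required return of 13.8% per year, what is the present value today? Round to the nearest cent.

$18.65

Value at end of year 7: C / r = $6.36 / 0.138 = $46.0870
Discount to today: PV = $46.0870 / (1 + 0.138)^7 = $46.0870 / 2.471700 = $18.65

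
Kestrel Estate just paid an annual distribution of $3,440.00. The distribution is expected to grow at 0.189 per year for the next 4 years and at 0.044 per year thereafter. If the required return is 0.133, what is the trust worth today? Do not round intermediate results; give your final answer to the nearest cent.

$64487.84

D_1 = 4090.16000
D_2 = 4863.20024
D_3 = 5782.34509
D_4 = 6875.20831
Terminal value at year 4: TV = D_4×(1+g_2)/(r−g_2) = 7177.71747/0.089 = 80648.51092
P_0 = D_1/(1+r)^1 + D_2/(1+r)^2 + D_3/(1+r)^3 + D_4/(1+r)^4 + TV/(1+r)^4
    = 3610.02648 + 3788.45674 + 3975.70614 + 4172.21059 + 48941.43664 = 64487.83659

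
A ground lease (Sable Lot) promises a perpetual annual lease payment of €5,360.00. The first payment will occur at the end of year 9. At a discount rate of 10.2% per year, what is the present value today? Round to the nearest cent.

€24160.83

Value at end of year 8: C / r = €5,360.00 / 0.102 = €52,549.0196
Discount to today: PV = €52,549.0196 / (1 + 0.102)^8 = €52,549.0196 / 2.174967 = €24,160.83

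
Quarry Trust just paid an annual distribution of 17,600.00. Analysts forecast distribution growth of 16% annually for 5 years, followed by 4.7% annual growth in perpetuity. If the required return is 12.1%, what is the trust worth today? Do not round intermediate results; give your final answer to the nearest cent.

393075.73

D_1 = 20416.00000
D_2 = 23682.56000
D_3 = 27471.76960
D_4 = 31867.25274
D_5 = 36966.01317
Terminal value at year 5: TV = D_5×(1+g_2)/(r−g_2) = 38703.41579/0.074 = 523019.13234
P_0 = D_1/(1+r)^1 + D_2/(1+r)^2 + D_3/(1+r)^3 + D_4/(1+r)^4 + D_5/(1+r)^5 + TV/(1+r)^5
    = 18212.31044 + 18845.92338 + 19501.57995 + 20180.04704 + 20882.11826 + 295453.75432 = 393075.73339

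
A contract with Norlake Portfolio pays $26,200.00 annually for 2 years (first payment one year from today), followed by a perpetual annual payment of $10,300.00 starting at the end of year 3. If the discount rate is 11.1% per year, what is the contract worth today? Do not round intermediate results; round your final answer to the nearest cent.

$119985.80

PV of 2-year annuity: $26,200.00 × [1 − (1+0.111)^−2] / 0.111 = 44808.60327
Perpetuity value at year 2: $10,300.00 / 0.111 = 92792.79279
PV of perpetuity: 92792.79279 / (1+0.111)^2 = 75177.19685
Total PV = 44808.60327 + 75177.19685 = 119985.80012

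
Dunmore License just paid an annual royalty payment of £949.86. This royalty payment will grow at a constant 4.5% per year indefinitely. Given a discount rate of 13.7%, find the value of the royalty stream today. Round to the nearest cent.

D₁ = D₀ × (1 + g) = £949.86 × 1.045 = £992.6037
Growing perpetuity: P = D₁ / (r − g) = £992.6037 / (0.137 − 0.045) = £10,789.17

£10789.17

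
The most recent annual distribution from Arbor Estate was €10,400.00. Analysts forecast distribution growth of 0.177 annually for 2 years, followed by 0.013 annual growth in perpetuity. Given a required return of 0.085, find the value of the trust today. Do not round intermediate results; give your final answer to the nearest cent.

€195708.64

D_1 = 12240.80000
D_2 = 14407.42160
Terminal value at year 2: TV = D_2×(1+g_2)/(r−g_2) = 14594.71808/0.072 = 202704.41779
P_0 = D_1/(1+r)^1 + D_2/(1+r)^2 + TV/(1+r)^2
    = 11281.84332 + 12238.46045 + 172188.33935 = 195708.64311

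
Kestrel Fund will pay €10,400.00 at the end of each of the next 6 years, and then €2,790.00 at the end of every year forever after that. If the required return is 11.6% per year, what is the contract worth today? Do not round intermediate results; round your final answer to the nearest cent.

PV of 6-year annuity: €10,400.00 × [1 − (1+0.116)^−6] / 0.116 = 43247.45772
Perpetuity value at year 6: €2,790.00 / 0.116 = 24051.72414
PV of perpetuity: 24051.72414 / (1+0.116)^6 = 12449.76192
Total PV = 43247.45772 + 12449.76192 = 55697.21965

€55697.22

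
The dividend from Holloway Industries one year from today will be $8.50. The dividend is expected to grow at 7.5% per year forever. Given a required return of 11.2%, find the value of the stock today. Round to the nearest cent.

Growing perpetuity: P = D₁ / (r − g) = $8.5000 / (0.112 − 0.075) = $229.73

$229.73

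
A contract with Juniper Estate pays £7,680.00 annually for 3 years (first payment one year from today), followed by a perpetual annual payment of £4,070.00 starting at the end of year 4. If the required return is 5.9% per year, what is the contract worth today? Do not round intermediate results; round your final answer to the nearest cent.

PV of 3-year annuity: £7,680.00 × [1 − (1+0.059)^−3] / 0.059 = 20566.77255
Perpetuity value at year 3: £4,070.00 / 0.059 = 68983.05085
PV of perpetuity: 68983.05085 / (1+0.059)^3 = 58083.73258
Total PV = 20566.77255 + 58083.73258 = 78650.50513

£78650.51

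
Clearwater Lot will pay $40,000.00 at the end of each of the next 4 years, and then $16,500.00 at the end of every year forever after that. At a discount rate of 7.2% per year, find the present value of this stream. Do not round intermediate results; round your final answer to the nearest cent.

$308408.05

PV of 4-year annuity: $40,000.00 × [1 − (1+0.072)^−4] / 0.072 = 134878.95723
Perpetuity value at year 4: $16,500.00 / 0.072 = 229166.66667
PV of perpetuity: 229166.66667 / (1+0.072)^4 = 173529.09681
Total PV = 134878.95723 + 173529.09681 = 308408.05404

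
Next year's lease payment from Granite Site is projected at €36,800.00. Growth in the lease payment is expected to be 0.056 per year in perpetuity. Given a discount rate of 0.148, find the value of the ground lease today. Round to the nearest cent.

€400000.00

Growing perpetuity: P = D₁ / (r − g) = €36,800.0000 / (0.148 − 0.056) = €400,000.00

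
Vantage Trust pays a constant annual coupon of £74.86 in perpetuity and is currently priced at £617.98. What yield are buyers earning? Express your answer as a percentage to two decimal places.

12.11%

P = C/r ⇒ r = C/P = £74.86/£617.98 = 0.121137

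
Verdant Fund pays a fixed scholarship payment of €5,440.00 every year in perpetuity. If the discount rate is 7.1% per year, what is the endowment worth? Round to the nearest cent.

€76619.72

Level perpetuity: PV = C / r = €5,440.00 / 0.071 = €76,619.72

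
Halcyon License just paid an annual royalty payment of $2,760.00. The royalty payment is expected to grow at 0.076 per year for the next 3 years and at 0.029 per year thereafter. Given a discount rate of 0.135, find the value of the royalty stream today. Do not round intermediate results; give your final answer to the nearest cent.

$30276.61

D_1 = 2969.76000
D_2 = 3195.46176
D_3 = 3438.31685
Terminal value at year 3: TV = D_3×(1+g_2)/(r−g_2) = 3538.02804/0.106 = 33377.62304
P_0 = D_1/(1+r)^1 + D_2/(1+r)^2 + D_3/(1+r)^3 + TV/(1+r)^3
    = 2616.52863 + 2480.51525 + 2351.57217 + 22827.99774 = 30276.61380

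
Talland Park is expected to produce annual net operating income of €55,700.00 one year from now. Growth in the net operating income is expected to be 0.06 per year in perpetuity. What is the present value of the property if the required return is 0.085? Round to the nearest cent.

€2228000.00

Growing perpetuity: P = D₁ / (r − g) = €55,700.0000 / (0.085 − 0.06) = €2,228,000.00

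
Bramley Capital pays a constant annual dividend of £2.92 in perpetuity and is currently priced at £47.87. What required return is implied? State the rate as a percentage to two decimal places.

P = C/r ⇒ r = C/P = £2.92/£47.87 = 0.060999

6.10%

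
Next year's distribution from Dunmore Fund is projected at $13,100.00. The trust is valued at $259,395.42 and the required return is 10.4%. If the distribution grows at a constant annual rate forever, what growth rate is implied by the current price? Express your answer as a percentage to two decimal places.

P = D₁/(r−g) ⇒ g = r − D₁/P = 0.104 − $13,100.00/$259,395.42 = 0.053498

5.35%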